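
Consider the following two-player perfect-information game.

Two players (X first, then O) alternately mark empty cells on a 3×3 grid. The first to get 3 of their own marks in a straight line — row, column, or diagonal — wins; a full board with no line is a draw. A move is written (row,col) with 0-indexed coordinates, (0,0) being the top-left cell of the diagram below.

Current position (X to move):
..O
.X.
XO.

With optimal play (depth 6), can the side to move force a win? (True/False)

X winning at [..O/.X./XO.]: True

[..O/.X./XO.] X move#1: (0,0):+1/X.O/.X./XO.*, (0,1):+0/.XO/.X./XO., (1,0):+1/..O/XX./XO., (1,2):+0/..O/.XX/XO., (2,2):+0/..O/.X./XOX
[X.O/.X./XO.] O move#2: (0,1):-1/XOO/.X./XO.*, (1,0):-1/X.O/OX./XO., (1,2):-1/X.O/.XO/XO., (2,2):-1/X.O/.X./XOO
[XOO/.X./XO.] X move#3: (1,0):+1/XOO/XX./XO.*, (1,2):+1/XOO/.XX/XO., (2,2):+1/XOO/.X./XOX
[XOO/XX./XO.] end (terminal -1, O#4); searched ..O/.X./XO. to 6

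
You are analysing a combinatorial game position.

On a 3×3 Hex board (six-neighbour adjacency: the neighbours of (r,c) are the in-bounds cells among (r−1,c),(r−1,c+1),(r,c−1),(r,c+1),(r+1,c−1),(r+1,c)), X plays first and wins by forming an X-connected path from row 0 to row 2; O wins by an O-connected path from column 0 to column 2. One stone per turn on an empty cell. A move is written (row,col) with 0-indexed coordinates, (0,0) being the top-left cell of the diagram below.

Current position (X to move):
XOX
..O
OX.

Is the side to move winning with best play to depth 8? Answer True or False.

X winning at [XOX/..O/OX.]: True

p1 X@[XOX/..O/OX.]: (1,0)[XOX/X.O/OX.]-1 (1,1)[XOX/.XO/OX.]+1* (2,2)[XOX/..O/OXX]-1
p2 O@[XOX/.XO/OX.] terminal -1; root [XOX/..O/OX.] d8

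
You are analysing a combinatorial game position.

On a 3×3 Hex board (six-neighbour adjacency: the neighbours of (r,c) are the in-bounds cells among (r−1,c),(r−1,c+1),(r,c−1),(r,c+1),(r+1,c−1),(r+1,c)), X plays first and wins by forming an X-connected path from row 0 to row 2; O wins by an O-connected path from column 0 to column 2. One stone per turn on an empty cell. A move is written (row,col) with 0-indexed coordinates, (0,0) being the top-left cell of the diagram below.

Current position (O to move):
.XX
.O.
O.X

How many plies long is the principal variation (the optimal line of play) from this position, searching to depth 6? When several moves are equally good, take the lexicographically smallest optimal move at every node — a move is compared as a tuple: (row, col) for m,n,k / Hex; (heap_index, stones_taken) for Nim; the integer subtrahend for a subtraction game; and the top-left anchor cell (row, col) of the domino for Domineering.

PV length from [.XX/.O./O.X]: 1 ply

ply 1, O at .XX/.O./O.X | (0,0)=-1→OXX/.O./O.X; (1,0)=-1→.XX/OO./O.X; (1,2)=+1→.XX/.OO/O.X*; (2,1)=-1→.XX/.O./OOX
ply 2: .XX/.OO/O.X is terminal -1 (X); from .XX/.O./O.X depth 6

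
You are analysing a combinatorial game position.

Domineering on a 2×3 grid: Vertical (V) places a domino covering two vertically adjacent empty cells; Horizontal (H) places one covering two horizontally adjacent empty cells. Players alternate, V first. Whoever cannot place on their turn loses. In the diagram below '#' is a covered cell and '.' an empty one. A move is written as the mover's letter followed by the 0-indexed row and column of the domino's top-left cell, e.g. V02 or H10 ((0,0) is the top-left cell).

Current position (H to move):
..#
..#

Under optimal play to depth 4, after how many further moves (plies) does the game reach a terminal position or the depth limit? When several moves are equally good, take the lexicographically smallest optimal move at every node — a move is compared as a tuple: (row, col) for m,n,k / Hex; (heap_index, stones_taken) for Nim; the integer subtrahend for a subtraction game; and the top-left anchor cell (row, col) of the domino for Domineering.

PV length from [..#/..#]: 1 ply

[..#/..#] H move#1: H00:+1/###/..#*, H10:+1/..#/###
[###/..#] end (terminal -1, V#2); searched ..#/..# to 4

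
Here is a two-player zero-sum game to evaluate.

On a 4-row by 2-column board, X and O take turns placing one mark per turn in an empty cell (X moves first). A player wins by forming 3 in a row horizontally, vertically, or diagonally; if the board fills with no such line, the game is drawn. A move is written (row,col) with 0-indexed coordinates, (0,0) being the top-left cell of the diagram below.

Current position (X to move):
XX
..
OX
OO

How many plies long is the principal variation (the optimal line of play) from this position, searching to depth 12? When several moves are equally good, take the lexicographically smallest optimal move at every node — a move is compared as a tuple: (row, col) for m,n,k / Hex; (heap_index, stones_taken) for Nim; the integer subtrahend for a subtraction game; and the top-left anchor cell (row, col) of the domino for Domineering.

PV length from [XX/../OX/OO]: 1 ply

ply 1, X at XX/../OX/OO | (1,0)=+0→XX/X./OX/OO; (1,1)=+1→XX/.X/OX/OO*
ply 2: XX/.X/OX/OO is terminal -1 (O); from XX/../OX/OO depth 12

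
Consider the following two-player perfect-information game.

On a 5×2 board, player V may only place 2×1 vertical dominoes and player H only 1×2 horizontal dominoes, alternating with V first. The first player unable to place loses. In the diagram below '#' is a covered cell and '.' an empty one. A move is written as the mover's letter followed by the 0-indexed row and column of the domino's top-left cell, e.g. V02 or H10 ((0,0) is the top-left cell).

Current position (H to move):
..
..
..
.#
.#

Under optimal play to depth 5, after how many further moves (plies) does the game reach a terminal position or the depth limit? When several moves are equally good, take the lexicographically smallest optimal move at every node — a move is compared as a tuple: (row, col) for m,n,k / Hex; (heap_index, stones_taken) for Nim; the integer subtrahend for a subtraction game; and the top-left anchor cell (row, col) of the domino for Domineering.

[../../../.#/.#] H move#1: H00:-1/##/../../.#/.#, H10:+1/../##/../.#/.#*, H20:-1/../../##/.#/.#
[../##/../.#/.#] V move#2: V20:-1/../##/#./##/.#*, V30:-1/../##/../##/##
[../##/#./##/.#] H move#3: H00:+1/##/##/#./##/.#*
[##/##/#./##/.#] end (terminal -1, V#4); searched ../../../.#/.# to 5

PV length from [../../../.#/.#]: 3 plies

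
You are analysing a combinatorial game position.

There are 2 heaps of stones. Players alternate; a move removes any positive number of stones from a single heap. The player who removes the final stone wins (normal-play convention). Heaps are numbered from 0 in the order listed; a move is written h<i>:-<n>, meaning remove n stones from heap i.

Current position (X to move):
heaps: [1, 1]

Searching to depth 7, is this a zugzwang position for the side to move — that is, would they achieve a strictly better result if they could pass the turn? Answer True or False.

zugzwang((1,1), X) = True

ply 1, X at (1,1) | h0:-1=-1→(0,1)*; h1:-1=-1→(1,0)
ply 2, O at (0,1) | h1:-1=+1→(0,0)*
ply 3: (0,0) is terminal -1 (X); from (1,1) depth 7
if X skipped the turn, O would face:
~ ply 1, O at (1,1) | h0:-1=-1→(0,1)*; h1:-1=-1→(1,0)
~ ply 2, X at (0,1) | h1:-1=+1→(0,0)*
~ ply 3: (0,0) is terminal -1 (O); from (1,1) depth 7
compare (X): move=-1 vs pass=+1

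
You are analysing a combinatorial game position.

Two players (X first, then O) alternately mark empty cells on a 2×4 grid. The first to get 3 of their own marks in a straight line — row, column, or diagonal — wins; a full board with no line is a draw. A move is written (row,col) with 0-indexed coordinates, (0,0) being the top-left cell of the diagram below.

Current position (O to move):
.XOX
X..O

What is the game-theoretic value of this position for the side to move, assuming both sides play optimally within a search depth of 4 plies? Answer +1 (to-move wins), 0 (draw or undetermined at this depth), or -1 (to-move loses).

value(.XOX/X..O, O) = 0

[.XOX/X..O] O move#1: (0,0):+0/OXOX/X..O*, (1,1):+0/.XOX/XO.O, (1,2):+0/.XOX/X.OO
[OXOX/X..O] X move#2: (1,1):+0/OXOX/XX.O*, (1,2):+0/OXOX/X.XO
[OXOX/XX.O] O move#3: (1,2):+0/OXOX/XXOO*
[OXOX/XXOO] end (terminal +0, X#4); searched .XOX/X..O to 4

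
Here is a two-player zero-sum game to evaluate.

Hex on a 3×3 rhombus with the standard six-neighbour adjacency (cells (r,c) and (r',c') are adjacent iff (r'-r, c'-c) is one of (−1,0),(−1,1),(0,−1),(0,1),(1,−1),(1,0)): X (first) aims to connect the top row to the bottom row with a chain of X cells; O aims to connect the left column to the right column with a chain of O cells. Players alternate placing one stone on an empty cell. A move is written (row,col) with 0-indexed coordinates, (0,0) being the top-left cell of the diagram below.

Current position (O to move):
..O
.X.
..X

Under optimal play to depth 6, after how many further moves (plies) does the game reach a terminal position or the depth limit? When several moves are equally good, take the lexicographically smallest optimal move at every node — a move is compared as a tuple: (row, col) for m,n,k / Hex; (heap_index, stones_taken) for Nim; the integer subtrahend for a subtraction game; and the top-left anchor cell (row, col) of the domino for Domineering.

p1 O@[..O/.X./..X]: (0,0)[O.O/.X./..X]-1 (0,1)[.OO/.X./..X]+1* (1,0)[..O/OX./..X]-1 (1,2)[..O/.XO/..X]-1 (2,0)[..O/.X./O.X]-1 (2,1)[..O/.X./.OX]-1
p2 X@[.OO/.X./..X]: (0,0)[XOO/.X./..X]-1* (1,0)[.OO/XX./..X]-1 (1,2)[.OO/.XX/..X]-1 (2,0)[.OO/.X./X.X]-1 (2,1)[.OO/.X./.XX]-1
p3 O@[XOO/.X./..X]: (1,0)[XOO/OX./..X]+1* (1,2)[XOO/.XO/..X]-1 (2,0)[XOO/.X./O.X]-1 (2,1)[XOO/.X./.OX]-1
p4 X@[XOO/OX./..X] terminal -1; root [..O/.X./..X] d6

PV length from [..O/.X./..X]: 3 plies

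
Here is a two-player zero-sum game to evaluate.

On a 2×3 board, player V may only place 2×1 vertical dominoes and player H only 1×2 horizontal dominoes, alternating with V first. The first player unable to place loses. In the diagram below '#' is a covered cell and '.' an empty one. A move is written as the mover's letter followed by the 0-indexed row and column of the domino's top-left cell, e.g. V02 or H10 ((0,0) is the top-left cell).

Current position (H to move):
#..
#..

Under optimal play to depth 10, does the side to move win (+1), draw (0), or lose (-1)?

ply 1, H at #../#.. | H01=+1→###/#..*; H11=+1→#../###
ply 2: ###/#.. is terminal -1 (V); from #../#.. depth 10

value(#../#.., H) = +1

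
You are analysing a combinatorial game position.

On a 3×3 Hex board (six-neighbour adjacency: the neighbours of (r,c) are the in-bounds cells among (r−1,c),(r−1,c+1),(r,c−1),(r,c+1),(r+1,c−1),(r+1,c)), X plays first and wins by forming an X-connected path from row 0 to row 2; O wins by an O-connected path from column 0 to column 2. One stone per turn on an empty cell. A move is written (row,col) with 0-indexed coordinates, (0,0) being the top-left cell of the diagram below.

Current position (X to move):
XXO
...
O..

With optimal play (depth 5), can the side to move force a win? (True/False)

X winning at [XXO/.../O..]: False

[XXO/.../O..] X move#1: (1,0):-1/XXO/X../O..*, (1,1):-1/XXO/.X./O.., (1,2):-1/XXO/..X/O.., (2,1):-1/XXO/.../OX., (2,2):-1/XXO/.../O.X
[XXO/X../O..] O move#2: (1,1):+1/XXO/XO./O..*, (1,2):+1/XXO/X.O/O.., (2,1):+1/XXO/X../OO., (2,2):+1/XXO/X../O.O
[XXO/XO./O..] end (terminal -1, X#3); searched XXO/.../O.. to 5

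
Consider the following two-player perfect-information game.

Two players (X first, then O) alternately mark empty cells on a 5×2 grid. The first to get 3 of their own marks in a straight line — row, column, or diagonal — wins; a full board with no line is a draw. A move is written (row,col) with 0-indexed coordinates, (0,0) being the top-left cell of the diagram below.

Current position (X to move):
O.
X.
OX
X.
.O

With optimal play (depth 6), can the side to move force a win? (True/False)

[O./X./OX/X./.O] X move#1: (0,1):+0/OX/X./OX/X./.O, (1,1):+1/O./XX/OX/X./.O*, (3,1):+0/O./X./OX/XX/.O, (4,0):+0/O./X./OX/X./XO
[O./XX/OX/X./.O] O move#2: (0,1):-1/OO/XX/OX/X./.O*, (3,1):-1/O./XX/OX/XO/.O, (4,0):-1/O./XX/OX/X./OO
[OO/XX/OX/X./.O] X move#3: (3,1):+1/OO/XX/OX/XX/.O*, (4,0):+0/OO/XX/OX/X./XO
[OO/XX/OX/XX/.O] end (terminal -1, O#4); searched O./X./OX/X./.O to 6

X winning at [O./X./OX/X./.O]: True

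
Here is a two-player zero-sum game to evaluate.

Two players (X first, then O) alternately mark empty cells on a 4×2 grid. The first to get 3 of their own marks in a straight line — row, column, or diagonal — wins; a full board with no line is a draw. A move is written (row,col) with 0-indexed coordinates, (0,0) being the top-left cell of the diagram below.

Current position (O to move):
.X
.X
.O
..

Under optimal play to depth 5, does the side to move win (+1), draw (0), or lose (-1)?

ply 1, O at .X/.X/.O/.. | (0,0)=+0→OX/.X/.O/..*; (1,0)=+0→.X/OX/.O/..; (2,0)=+0→.X/.X/OO/..; (3,0)=+0→.X/.X/.O/O.; (3,1)=+0→.X/.X/.O/.O
ply 2, X at OX/.X/.O/.. | (1,0)=+0→OX/XX/.O/..*; (2,0)=+0→OX/.X/XO/..; (3,0)=+0→OX/.X/.O/X.; (3,1)=+0→OX/.X/.O/.X
ply 3, O at OX/XX/.O/.. | (2,0)=+0→OX/XX/OO/..*; (3,0)=+0→OX/XX/.O/O.; (3,1)=+0→OX/XX/.O/.O
ply 4, X at OX/XX/OO/.. | (3,0)=+0→OX/XX/OO/X.*; (3,1)=+0→OX/XX/OO/.X
ply 5, O at OX/XX/OO/X. | (3,1)=+0→OX/XX/OO/XO*
ply 6: OX/XX/OO/XO is terminal +0 (X); from .X/.X/.O/.. depth 5

value(.X/.X/.O/.., O) = 0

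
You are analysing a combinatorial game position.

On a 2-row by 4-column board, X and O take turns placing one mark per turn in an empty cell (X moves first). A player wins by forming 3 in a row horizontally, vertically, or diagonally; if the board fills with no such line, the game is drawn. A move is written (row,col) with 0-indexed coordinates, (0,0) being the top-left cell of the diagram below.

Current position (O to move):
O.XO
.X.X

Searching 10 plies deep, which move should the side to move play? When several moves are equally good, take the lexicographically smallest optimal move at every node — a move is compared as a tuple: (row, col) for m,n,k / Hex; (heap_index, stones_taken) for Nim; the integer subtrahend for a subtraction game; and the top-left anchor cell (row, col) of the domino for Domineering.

O's best at [O.XO/.X.X]: (1,2)

p1 O@[O.XO/.X.X]: (0,1)[OOXO/.X.X]-1 (1,0)[O.XO/OX.X]-1 (1,2)[O.XO/.XOX]+0*
p2 X@[O.XO/.XOX]: (0,1)[OXXO/.XOX]+0* (1,0)[O.XO/XXOX]+0
p3 O@[OXXO/.XOX]: (1,0)[OXXO/OXOX]+0*
p4 X@[OXXO/OXOX] terminal +0; root [O.XO/.X.X] d10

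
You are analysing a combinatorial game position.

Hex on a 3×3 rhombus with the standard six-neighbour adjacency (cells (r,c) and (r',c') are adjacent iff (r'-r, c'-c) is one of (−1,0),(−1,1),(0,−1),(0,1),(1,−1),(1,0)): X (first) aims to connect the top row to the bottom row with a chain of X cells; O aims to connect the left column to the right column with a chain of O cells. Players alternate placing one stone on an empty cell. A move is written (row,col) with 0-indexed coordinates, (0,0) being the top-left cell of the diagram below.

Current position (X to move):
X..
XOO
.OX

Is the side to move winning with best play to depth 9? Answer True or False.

ply 1, X at X../XOO/.OX | (0,1)=-1→XX./XOO/.OX; (0,2)=-1→X.X/XOO/.OX; (2,0)=+1→X../XOO/XOX*
ply 2: X../XOO/XOX is terminal -1 (O); from X../XOO/.OX depth 9

X winning at [X../XOO/.OX]: True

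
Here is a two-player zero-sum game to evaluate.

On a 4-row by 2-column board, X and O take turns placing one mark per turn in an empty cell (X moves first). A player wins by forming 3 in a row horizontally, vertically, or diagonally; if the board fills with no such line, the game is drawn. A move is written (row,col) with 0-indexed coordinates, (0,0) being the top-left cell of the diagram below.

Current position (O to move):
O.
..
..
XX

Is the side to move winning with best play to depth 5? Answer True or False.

O winning at [O./../../XX]: False

ply 1, O at O./../../XX | (0,1)=+0→OO/../../XX*; (1,0)=+0→O./O./../XX; (1,1)=+0→O./.O/../XX; (2,0)=+0→O./../O./XX; (2,1)=+0→O./../.O/XX
ply 2, X at OO/../../XX | (1,0)=+0→OO/X./../XX*; (1,1)=+0→OO/.X/../XX; (2,0)=+0→OO/../X./XX; (2,1)=+0→OO/../.X/XX
ply 3, O at OO/X./../XX | (1,1)=-1→OO/XO/../XX; (2,0)=+0→OO/X./O./XX*; (2,1)=-1→OO/X./.O/XX
ply 4, X at OO/X./O./XX | (1,1)=+0→OO/XX/O./XX*; (2,1)=+0→OO/X./OX/XX
ply 5, O at OO/XX/O./XX | (2,1)=+0→OO/XX/OO/XX*
ply 6: OO/XX/OO/XX is terminal +0 (X); from O./../../XX depth 5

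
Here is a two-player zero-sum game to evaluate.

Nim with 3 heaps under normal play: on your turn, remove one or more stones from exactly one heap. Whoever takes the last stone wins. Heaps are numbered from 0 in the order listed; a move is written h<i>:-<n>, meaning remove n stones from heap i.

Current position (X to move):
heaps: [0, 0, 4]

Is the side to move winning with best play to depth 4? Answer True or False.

ply 1, X at (0,0,4) | h2:-1=-1→(0,0,3); h2:-2=-1→(0,0,2); h2:-3=-1→(0,0,1); h2:-4=+1→(0,0,0)*
ply 2: (0,0,0) is terminal -1 (O); from (0,0,4) depth 4

X winning at [(0,0,4)]: True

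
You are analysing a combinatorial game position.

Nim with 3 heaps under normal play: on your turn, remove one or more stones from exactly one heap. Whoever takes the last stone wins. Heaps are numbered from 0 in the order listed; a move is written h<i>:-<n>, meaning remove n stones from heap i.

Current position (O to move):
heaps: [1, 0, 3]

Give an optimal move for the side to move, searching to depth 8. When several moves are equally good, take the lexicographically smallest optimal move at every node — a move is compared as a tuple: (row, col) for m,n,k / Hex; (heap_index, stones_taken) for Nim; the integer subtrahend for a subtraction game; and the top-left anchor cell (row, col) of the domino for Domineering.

p1 O@[(1,0,3)]: h0:-1[(0,0,3)]-1 h2:-1[(1,0,2)]-1 h2:-2[(1,0,1)]+1* h2:-3[(1,0,0)]-1
p2 X@[(1,0,1)]: h0:-1[(0,0,1)]-1* h2:-1[(1,0,0)]-1
p3 O@[(0,0,1)]: h2:-1[(0,0,0)]+1*
p4 X@[(0,0,0)] terminal -1; root [(1,0,3)] d8

O's best at [(1,0,3)]: h2:-2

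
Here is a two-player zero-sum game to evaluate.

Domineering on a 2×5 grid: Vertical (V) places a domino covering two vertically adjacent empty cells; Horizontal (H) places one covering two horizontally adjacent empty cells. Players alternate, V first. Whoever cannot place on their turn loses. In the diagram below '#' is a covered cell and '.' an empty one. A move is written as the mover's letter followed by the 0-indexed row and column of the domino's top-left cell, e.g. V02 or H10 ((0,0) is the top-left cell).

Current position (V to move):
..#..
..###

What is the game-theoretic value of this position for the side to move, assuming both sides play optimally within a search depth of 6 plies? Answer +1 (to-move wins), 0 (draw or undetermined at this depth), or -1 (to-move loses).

p1 V@[..#../..###]: V00[#.#../#.###]+1* V01[.##../.####]+1
p2 H@[#.#../#.###]: H03[#.###/#.###]-1*
p3 V@[#.###/#.###]: V01[#####/#####]+1*
p4 H@[#####/#####] terminal -1; root [..#../..###] d6

value(..#../..###, V) = +1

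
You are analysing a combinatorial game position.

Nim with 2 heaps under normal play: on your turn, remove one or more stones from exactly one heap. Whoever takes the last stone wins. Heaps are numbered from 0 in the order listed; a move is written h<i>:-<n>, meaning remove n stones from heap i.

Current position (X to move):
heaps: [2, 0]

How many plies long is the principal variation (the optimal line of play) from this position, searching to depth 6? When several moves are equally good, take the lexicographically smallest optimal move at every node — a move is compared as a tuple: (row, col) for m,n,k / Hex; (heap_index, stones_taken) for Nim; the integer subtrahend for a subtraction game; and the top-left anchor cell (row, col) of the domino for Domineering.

PV length from [(2,0)]: 1 ply

ply 1, X at (2,0) | h0:-1=-1→(1,0); h0:-2=+1→(0,0)*
ply 2: (0,0) is terminal -1 (O); from (2,0) depth 6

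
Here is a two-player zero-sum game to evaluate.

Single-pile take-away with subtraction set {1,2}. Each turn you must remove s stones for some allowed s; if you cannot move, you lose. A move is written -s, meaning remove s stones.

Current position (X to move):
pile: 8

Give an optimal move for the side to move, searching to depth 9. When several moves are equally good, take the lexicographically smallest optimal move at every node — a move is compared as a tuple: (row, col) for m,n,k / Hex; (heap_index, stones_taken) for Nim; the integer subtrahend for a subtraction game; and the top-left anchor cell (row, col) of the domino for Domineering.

ply 1, X at 8 | -1=-1→7; -2=+1→6*
ply 2, O at 6 | -1=-1→5*; -2=-1→4
ply 3, X at 5 | -1=-1→4; -2=+1→3*
ply 4, O at 3 | -1=-1→2*; -2=-1→1
ply 5, X at 2 | -1=-1→1; -2=+1→0*
ply 6: 0 is terminal -1 (O); from 8 depth 9

X's best at [8]: -2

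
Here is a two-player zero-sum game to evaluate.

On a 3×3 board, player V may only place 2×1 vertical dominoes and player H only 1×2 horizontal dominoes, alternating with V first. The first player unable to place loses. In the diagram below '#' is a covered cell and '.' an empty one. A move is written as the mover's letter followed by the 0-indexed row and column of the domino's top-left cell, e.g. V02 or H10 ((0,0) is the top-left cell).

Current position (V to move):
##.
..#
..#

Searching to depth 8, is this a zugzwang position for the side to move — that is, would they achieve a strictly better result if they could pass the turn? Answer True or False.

p1 V@[##./..#/..#]: V10[##./#.#/#.#]+1* V11[##./.##/.##]+1
p2 H@[##./#.#/#.#] terminal -1; root [##./..#/..#] d8
if V skipped the turn, H would face:
~ p1 H@[##./..#/..#]: H10[##./###/..#]+1* H20[##./..#/###]+1
~ p2 V@[##./###/..#] terminal -1; root [##./..#/..#] d8
compare (V): move=+1 vs pass=-1

zugzwang(##./..#/..#, V) = False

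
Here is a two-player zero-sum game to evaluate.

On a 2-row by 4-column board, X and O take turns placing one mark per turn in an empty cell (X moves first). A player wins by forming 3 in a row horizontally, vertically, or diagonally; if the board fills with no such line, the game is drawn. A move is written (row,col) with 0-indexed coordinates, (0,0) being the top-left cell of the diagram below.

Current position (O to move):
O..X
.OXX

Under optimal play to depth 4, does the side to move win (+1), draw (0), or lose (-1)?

p1 O@[O..X/.OXX]: (0,1)[OO.X/.OXX]+0* (0,2)[O.OX/.OXX]+0 (1,0)[O..X/OOXX]+0
p2 X@[OO.X/.OXX]: (0,2)[OOXX/.OXX]+0* (1,0)[OO.X/XOXX]-1
p3 O@[OOXX/.OXX]: (1,0)[OOXX/OOXX]+0*
p4 X@[OOXX/OOXX] terminal +0; root [O..X/.OXX] d4

value(O..X/.OXX, O) = 0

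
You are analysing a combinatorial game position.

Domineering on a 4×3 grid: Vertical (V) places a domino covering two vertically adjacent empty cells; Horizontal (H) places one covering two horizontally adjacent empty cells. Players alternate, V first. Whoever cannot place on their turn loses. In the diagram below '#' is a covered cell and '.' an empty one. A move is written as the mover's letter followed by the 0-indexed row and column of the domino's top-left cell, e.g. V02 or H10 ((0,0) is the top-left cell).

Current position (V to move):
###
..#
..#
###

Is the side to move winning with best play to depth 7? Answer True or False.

V winning at [###/..#/..#/###]: True

ply 1, V at ###/..#/..#/### | V10=+1→###/#.#/#.#/###*; V11=+1→###/.##/.##/###
ply 2: ###/#.#/#.#/### is terminal -1 (H); from ###/..#/..#/### depth 7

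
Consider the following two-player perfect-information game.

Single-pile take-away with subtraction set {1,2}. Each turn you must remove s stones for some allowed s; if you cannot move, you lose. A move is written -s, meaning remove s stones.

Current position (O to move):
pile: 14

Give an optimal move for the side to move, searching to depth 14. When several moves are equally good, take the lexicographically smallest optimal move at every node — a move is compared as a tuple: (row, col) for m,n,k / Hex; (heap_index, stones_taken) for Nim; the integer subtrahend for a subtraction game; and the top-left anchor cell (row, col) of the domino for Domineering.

[14] O move#1: -1:-1/13, -2:+1/12*
[12] X move#2: -1:-1/11*, -2:-1/10
[11] O move#3: -1:-1/10, -2:+1/9*
[9] X move#4: -1:-1/8*, -2:-1/7
[8] O move#5: -1:-1/7, -2:+1/6*
[6] X move#6: -1:-1/5*, -2:-1/4
[5] O move#7: -1:-1/4, -2:+1/3*
[3] X move#8: -1:-1/2*, -2:-1/1
[2] O move#9: -1:-1/1, -2:+1/0*
[0] end (terminal -1, X#10); searched 14 to 14

O's best at [14]: -2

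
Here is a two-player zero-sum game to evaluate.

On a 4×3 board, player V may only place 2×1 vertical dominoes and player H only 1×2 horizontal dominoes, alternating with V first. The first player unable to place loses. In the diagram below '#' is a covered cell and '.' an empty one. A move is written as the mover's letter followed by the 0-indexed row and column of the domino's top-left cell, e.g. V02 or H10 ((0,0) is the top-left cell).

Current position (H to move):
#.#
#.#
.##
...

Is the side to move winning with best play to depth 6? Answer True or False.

H winning at [#.#/#.#/.##/...]: False

[#.#/#.#/.##/...] H move#1: H30:-1/#.#/#.#/.##/##.*, H31:-1/#.#/#.#/.##/.##
[#.#/#.#/.##/##.] V move#2: V01:+1/###/###/.##/##.*
[###/###/.##/##.] end (terminal -1, H#3); searched #.#/#.#/.##/... to 6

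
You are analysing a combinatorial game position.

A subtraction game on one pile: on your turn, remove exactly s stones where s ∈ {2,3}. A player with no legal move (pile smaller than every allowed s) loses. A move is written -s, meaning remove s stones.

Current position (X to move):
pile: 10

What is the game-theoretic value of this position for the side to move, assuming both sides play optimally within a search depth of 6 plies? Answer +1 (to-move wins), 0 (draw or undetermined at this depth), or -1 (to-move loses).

value(10, X) = -1

ply 1, X at 10 | -2=-1→8*; -3=-1→7
ply 2, O at 8 | -2=+1→6*; -3=+1→5
ply 3, X at 6 | -2=-1→4*; -3=-1→3
ply 4, O at 4 | -2=-1→2; -3=+1→1*
ply 5: 1 is terminal -1 (X); from 10 depth 6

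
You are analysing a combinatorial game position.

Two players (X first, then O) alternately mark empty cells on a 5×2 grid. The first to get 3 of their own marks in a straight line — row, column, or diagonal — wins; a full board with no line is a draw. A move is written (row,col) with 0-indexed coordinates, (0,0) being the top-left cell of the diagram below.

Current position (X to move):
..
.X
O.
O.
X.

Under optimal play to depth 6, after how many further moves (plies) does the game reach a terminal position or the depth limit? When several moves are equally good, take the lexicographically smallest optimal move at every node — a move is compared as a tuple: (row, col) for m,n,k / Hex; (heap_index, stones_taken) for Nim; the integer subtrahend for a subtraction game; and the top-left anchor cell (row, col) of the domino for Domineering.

ply 1, X at ../.X/O./O./X. | (0,0)=-1→X./.X/O./O./X.; (0,1)=-1→.X/.X/O./O./X.; (1,0)=+0→../XX/O./O./X.*; (2,1)=-1→../.X/OX/O./X.; (3,1)=-1→../.X/O./OX/X.; (4,1)=-1→../.X/O./O./XX
ply 2, O at ../XX/O./O./X. | (0,0)=-1→O./XX/O./O./X.; (0,1)=+0→.O/XX/O./O./X.*; (2,1)=+0→../XX/OO/O./X.; (3,1)=+0→../XX/O./OO/X.; (4,1)=-1→../XX/O./O./XO
ply 3, X at .O/XX/O./O./X. | (0,0)=+0→XO/XX/O./O./X.*; (2,1)=+0→.O/XX/OX/O./X.; (3,1)=+0→.O/XX/O./OX/X.; (4,1)=+0→.O/XX/O./O./XX
ply 4, O at XO/XX/O./O./X. | (2,1)=+0→XO/XX/OO/O./X.*; (3,1)=+0→XO/XX/O./OO/X.; (4,1)=+0→XO/XX/O./O./XO
ply 5, X at XO/XX/OO/O./X. | (3,1)=+0→XO/XX/OO/OX/X.*; (4,1)=+0→XO/XX/OO/O./XX
ply 6, O at XO/XX/OO/OX/X. | (4,1)=+0→XO/XX/OO/OX/XO*
ply 7: XO/XX/OO/OX/XO is terminal +0 (X); from ../.X/O./O./X. depth 6

PV length from [../.X/O./O./X.]: 6 plies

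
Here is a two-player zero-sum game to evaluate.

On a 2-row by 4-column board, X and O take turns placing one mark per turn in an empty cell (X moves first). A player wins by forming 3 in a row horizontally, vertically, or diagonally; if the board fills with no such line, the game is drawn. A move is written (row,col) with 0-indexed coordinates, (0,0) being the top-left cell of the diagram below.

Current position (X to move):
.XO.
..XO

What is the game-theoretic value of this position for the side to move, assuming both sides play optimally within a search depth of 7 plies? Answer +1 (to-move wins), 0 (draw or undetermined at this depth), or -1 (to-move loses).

ply 1, X at .XO./..XO | (0,0)=+0→XXO./..XO*; (0,3)=+0→.XOX/..XO; (1,0)=+0→.XO./X.XO; (1,1)=+0→.XO./.XXO
ply 2, O at XXO./..XO | (0,3)=+0→XXOO/..XO*; (1,0)=+0→XXO./O.XO; (1,1)=+0→XXO./.OXO
ply 3, X at XXOO/..XO | (1,0)=+0→XXOO/X.XO*; (1,1)=+0→XXOO/.XXO
ply 4, O at XXOO/X.XO | (1,1)=+0→XXOO/XOXO*
ply 5: XXOO/XOXO is terminal +0 (X); from .XO./..XO depth 7

value(.XO./..XO, X) = 0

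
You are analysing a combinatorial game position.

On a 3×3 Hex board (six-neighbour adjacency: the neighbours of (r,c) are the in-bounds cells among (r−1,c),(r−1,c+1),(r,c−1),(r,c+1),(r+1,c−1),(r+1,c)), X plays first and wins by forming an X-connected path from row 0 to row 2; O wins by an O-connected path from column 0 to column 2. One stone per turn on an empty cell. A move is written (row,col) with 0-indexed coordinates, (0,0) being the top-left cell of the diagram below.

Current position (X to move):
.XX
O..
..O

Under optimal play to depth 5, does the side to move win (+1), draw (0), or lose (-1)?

[.XX/O../..O] X move#1: (0,0):-1/XXX/O../..O, (1,1):+1/.XX/OX./..O*, (1,2):-1/.XX/O.X/..O, (2,0):-1/.XX/O../X.O, (2,1):+1/.XX/O../.XO
[.XX/OX./..O] O move#2: (0,0):-1/OXX/OX./..O*, (1,2):-1/.XX/OXO/..O, (2,0):-1/.XX/OX./O.O, (2,1):-1/.XX/OX./.OO
[OXX/OX./..O] X move#3: (1,2):+1/OXX/OXX/..O*, (2,0):+1/OXX/OX./X.O, (2,1):+1/OXX/OX./.XO
[OXX/OXX/..O] O move#4: (2,0):-1/OXX/OXX/O.O*, (2,1):-1/OXX/OXX/.OO
[OXX/OXX/O.O] X move#5: (2,1):+1/OXX/OXX/OXO*
[OXX/OXX/OXO] end (terminal -1, O#6); searched .XX/O../..O to 5

value(.XX/O../..O, X) = +1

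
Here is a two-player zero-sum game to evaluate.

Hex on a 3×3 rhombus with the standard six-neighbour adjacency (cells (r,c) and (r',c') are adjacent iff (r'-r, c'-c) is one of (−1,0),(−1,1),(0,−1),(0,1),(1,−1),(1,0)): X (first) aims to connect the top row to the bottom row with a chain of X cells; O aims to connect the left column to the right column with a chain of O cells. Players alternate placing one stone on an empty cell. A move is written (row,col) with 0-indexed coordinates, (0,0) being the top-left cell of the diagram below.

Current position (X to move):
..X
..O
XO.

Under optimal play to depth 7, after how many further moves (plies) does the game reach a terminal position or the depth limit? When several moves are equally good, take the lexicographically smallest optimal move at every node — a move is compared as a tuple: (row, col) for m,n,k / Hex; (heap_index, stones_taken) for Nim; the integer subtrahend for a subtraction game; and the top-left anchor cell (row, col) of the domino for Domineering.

PV length from [..X/..O/XO.]: 3 plies

p1 X@[..X/..O/XO.]: (0,0)[X.X/..O/XO.]+1* (0,1)[.XX/..O/XO.]+1 (1,0)[..X/X.O/XO.]+1 (1,1)[..X/.XO/XO.]+1 (2,2)[..X/..O/XOX]+1
p2 O@[X.X/..O/XO.]: (0,1)[XOX/..O/XO.]-1* (1,0)[X.X/O.O/XO.]-1 (1,1)[X.X/.OO/XO.]-1 (2,2)[X.X/..O/XOO]-1
p3 X@[XOX/..O/XO.]: (1,0)[XOX/X.O/XO.]+1* (1,1)[XOX/.XO/XO.]+1 (2,2)[XOX/..O/XOX]+1
p4 O@[XOX/X.O/XO.] terminal -1; root [..X/..O/XO.] d7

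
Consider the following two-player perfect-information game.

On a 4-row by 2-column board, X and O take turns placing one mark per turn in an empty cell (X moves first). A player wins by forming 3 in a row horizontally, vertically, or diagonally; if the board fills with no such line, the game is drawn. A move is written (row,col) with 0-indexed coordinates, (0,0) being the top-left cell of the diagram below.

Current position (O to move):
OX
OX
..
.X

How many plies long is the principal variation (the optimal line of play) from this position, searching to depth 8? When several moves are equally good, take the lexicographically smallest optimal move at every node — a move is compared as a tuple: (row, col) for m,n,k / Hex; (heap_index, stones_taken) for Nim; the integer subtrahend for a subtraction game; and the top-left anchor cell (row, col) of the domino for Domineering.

PV length from [OX/OX/../.X]: 1 ply

p1 O@[OX/OX/../.X]: (2,0)[OX/OX/O./.X]+1* (2,1)[OX/OX/.O/.X]+0 (3,0)[OX/OX/../OX]-1
p2 X@[OX/OX/O./.X] terminal -1; root [OX/OX/../.X] d8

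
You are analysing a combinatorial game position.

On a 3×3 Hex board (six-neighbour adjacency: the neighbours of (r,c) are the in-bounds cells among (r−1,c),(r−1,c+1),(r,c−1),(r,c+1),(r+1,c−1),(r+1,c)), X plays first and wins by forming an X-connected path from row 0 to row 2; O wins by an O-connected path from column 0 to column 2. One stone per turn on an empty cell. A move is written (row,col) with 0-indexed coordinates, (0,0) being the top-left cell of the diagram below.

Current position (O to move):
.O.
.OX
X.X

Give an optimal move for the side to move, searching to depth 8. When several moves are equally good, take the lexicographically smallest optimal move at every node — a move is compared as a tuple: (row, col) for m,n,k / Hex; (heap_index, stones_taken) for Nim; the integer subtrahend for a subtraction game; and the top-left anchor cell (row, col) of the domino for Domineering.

O's best at [.O./.OX/X.X]: (0,2)

[.O./.OX/X.X] O move#1: (0,0):-1/OO./.OX/X.X, (0,2):+1/.OO/.OX/X.X*, (1,0):-1/.O./OOX/X.X, (2,1):-1/.O./.OX/XOX
[.OO/.OX/X.X] X move#2: (0,0):-1/XOO/.OX/X.X*, (1,0):-1/.OO/XOX/X.X, (2,1):-1/.OO/.OX/XXX
[XOO/.OX/X.X] O move#3: (1,0):+1/XOO/OOX/X.X*, (2,1):-1/XOO/.OX/XOX
[XOO/OOX/X.X] end (terminal -1, X#4); searched .O./.OX/X.X to 8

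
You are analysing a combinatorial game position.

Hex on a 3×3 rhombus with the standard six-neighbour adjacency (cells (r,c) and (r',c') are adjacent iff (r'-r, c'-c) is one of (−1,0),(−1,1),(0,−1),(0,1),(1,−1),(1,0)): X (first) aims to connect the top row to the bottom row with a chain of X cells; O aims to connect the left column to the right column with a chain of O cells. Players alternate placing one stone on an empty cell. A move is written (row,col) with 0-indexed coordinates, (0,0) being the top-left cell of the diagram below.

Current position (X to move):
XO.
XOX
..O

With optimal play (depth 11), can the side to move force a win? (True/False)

X winning at [XO./XOX/..O]: True

ply 1, X at XO./XOX/..O | (0,2)=+1→XOX/XOX/..O*; (2,0)=+1→XO./XOX/X.O; (2,1)=+1→XO./XOX/.XO
ply 2, O at XOX/XOX/..O | (2,0)=-1→XOX/XOX/O.O*; (2,1)=-1→XOX/XOX/.OO
ply 3, X at XOX/XOX/O.O | (2,1)=+1→XOX/XOX/OXO*
ply 4: XOX/XOX/OXO is terminal -1 (O); from XO./XOX/..O depth 11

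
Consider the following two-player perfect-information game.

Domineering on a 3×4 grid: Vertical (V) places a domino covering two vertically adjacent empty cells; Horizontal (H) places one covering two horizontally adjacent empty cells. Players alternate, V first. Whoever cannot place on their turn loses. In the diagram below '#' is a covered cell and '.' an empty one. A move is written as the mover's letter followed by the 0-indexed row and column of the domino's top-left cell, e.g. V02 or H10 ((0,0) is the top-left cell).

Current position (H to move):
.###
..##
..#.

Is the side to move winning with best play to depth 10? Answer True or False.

p1 H@[.###/..##/..#.]: H10[.###/####/..#.]+1* H20[.###/..##/###.]-1
p2 V@[.###/####/..#.] terminal -1; root [.###/..##/..#.] d10

H winning at [.###/..##/..#.]: True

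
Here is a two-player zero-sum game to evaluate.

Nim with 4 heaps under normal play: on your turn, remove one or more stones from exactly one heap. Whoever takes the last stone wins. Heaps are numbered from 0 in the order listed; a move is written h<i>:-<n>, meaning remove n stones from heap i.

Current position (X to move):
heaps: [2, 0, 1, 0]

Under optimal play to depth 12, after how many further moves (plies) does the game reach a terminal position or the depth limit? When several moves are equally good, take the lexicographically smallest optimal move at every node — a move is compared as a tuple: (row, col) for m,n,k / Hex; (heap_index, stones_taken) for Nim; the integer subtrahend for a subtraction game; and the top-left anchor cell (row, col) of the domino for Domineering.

PV length from [(2,0,1,0)]: 3 plies

ply 1, X at (2,0,1,0) | h0:-1=+1→(1,0,1,0)*; h0:-2=-1→(0,0,1,0); h2:-1=-1→(2,0,0,0)
ply 2, O at (1,0,1,0) | h0:-1=-1→(0,0,1,0)*; h2:-1=-1→(1,0,0,0)
ply 3, X at (0,0,1,0) | h2:-1=+1→(0,0,0,0)*
ply 4: (0,0,0,0) is terminal -1 (O); from (2,0,1,0) depth 12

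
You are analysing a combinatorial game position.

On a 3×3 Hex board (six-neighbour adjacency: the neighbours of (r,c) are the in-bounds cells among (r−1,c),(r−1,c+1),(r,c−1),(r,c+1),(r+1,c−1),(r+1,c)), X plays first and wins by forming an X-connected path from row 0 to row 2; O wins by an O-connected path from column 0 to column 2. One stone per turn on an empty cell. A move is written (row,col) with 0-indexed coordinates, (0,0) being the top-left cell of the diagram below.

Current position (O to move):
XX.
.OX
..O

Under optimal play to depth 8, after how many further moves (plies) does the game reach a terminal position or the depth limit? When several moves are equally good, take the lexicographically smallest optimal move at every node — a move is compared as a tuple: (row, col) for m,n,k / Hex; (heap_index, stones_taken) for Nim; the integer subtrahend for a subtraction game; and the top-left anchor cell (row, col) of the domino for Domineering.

ply 1, O at XX./.OX/..O | (0,2)=+1→XXO/.OX/..O*; (1,0)=+1→XX./OOX/..O; (2,0)=+1→XX./.OX/O.O; (2,1)=+1→XX./.OX/.OO
ply 2, X at XXO/.OX/..O | (1,0)=-1→XXO/XOX/..O*; (2,0)=-1→XXO/.OX/X.O; (2,1)=-1→XXO/.OX/.XO
ply 3, O at XXO/XOX/..O | (2,0)=+1→XXO/XOX/O.O*; (2,1)=-1→XXO/XOX/.OO
ply 4: XXO/XOX/O.O is terminal -1 (X); from XX./.OX/..O depth 8

PV length from [XX./.OX/..O]: 3 plies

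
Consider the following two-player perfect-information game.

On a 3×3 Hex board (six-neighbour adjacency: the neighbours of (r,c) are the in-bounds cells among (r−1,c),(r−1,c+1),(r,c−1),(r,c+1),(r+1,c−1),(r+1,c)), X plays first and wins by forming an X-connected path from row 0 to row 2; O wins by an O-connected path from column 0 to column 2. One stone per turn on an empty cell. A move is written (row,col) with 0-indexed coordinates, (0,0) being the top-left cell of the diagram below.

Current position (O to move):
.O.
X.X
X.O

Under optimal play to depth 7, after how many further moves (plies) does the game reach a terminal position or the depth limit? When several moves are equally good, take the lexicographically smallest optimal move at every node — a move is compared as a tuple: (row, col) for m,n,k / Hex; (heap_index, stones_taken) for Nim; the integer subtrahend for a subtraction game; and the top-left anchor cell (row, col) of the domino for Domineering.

[.O./X.X/X.O] O move#1: (0,0):-1/OO./X.X/X.O*, (0,2):-1/.OO/X.X/X.O, (1,1):-1/.O./XOX/X.O, (2,1):-1/.O./X.X/XOO
[OO./X.X/X.O] X move#2: (0,2):+1/OOX/X.X/X.O*, (1,1):-1/OO./XXX/X.O, (2,1):-1/OO./X.X/XXO
[OOX/X.X/X.O] O move#3: (1,1):-1/OOX/XOX/X.O*, (2,1):-1/OOX/X.X/XOO
[OOX/XOX/X.O] X move#4: (2,1):+1/OOX/XOX/XXO*
[OOX/XOX/XXO] end (terminal -1, O#5); searched .O./X.X/X.O to 7

PV length from [.O./X.X/X.O]: 4 plies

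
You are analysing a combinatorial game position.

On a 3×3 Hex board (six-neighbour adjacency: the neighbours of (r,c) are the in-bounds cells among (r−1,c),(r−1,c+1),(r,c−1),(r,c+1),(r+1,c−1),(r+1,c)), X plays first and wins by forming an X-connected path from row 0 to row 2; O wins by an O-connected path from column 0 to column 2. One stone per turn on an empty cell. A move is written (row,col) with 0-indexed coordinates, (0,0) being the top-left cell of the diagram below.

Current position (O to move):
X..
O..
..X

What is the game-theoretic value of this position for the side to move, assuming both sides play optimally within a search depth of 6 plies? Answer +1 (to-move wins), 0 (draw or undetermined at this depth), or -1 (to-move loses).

[X../O../..X] O move#1: (0,1):-1/XO./O../..X, (0,2):+1/X.O/O../..X*, (1,1):+1/X../OO./..X, (1,2):-1/X../O.O/..X, (2,0):-1/X../O../O.X, (2,1):-1/X../O../.OX
[X.O/O../..X] X move#2: (0,1):-1/XXO/O../..X*, (1,1):-1/X.O/OX./..X, (1,2):-1/X.O/O.X/..X, (2,0):-1/X.O/O../X.X, (2,1):-1/X.O/O../.XX
[XXO/O../..X] O move#3: (1,1):+1/XXO/OO./..X*, (1,2):-1/XXO/O.O/..X, (2,0):-1/XXO/O../O.X, (2,1):-1/XXO/O../.OX
[XXO/OO./..X] end (terminal -1, X#4); searched X../O../..X to 6

value(X../O../..X, O) = +1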